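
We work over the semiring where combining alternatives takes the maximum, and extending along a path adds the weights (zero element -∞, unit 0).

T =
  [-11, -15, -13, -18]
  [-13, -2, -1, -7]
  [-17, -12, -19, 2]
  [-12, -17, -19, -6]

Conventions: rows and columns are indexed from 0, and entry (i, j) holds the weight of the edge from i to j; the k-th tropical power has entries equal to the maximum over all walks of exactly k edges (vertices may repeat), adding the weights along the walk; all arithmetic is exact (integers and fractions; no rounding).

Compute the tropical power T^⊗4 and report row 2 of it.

T^⊗2:
  [-22, -17, -16, -11]
  [-15, -4, -3, 1]
  [-10, -14, -13, -4]
  [-18, -19, -18, -12]
T^⊗3:
  [-23, -19, -18, -14]
  [-11, -6, -5, -1]
  [-16, -16, -15, -10]
  [-24, -21, -20, -16]
T^⊗4:
  [-26, -21, -20, -16]
  [-13, -8, -7, -3]
  [-22, -18, -17, -13]
  [-28, -23, -22, -18]
Answer: row 2 of T^⊗4 = [-22, -18, -17, -13]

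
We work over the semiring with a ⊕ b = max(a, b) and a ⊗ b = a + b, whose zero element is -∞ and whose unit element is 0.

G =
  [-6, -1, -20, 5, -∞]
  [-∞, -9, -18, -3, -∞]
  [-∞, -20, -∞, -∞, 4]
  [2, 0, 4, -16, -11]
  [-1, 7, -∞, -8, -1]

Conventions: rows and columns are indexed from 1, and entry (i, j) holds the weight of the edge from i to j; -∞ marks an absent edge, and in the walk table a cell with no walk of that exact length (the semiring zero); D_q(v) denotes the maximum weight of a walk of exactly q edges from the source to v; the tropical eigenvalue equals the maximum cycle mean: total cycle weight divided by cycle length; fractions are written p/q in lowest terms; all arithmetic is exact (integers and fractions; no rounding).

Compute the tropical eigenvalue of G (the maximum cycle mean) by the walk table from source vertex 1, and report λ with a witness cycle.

q=0: [0, -∞, -∞, -∞, -∞]
q=1: [-6, -1, -20, 5, -∞]
q=2: [7, 5, 9, -1, -6]
q=3: [1, 6, 3, 12, 13]
q=4: [14, 20, 16, 6, 12]
q=5: [11, 19, 10, 19, 20]
Optimal cycle mean attained by: cycle 1->4->1, total 5 + 2, length 2.
Answer: λ = 7/2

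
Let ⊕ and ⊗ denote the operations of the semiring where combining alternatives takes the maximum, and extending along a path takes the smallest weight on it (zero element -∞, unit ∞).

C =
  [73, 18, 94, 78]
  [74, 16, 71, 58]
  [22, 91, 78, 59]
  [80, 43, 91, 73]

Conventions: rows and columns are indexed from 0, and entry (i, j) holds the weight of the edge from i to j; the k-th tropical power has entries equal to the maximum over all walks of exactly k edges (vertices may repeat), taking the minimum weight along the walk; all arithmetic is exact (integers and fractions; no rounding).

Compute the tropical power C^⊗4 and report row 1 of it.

C^⊗2:
  [78, 91, 78, 73]
  [73, 71, 74, 74]
  [74, 78, 78, 59]
  [73, 91, 80, 78]
C^⊗3:
  [74, 78, 78, 78]
  [74, 74, 74, 73]
  [74, 78, 78, 74]
  [78, 80, 78, 73]
C^⊗4:
  [78, 78, 78, 74]
  [74, 74, 74, 74]
  [74, 78, 78, 74]
  [74, 78, 78, 78]
Answer: row 1 of C^⊗4 = [74, 74, 74, 74]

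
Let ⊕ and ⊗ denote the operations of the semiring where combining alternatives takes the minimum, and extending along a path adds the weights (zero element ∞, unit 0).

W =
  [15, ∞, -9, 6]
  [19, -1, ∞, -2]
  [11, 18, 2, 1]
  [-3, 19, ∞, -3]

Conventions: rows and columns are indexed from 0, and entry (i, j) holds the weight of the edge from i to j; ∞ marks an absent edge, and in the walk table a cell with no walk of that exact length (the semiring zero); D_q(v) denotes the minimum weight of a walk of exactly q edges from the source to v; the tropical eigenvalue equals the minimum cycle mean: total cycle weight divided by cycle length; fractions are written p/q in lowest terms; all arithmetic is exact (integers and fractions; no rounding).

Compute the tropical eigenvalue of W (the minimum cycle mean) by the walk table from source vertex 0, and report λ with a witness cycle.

q=0: [0, ∞, ∞, ∞]
q=1: [15, ∞, -9, 6]
q=2: [2, 9, -7, -8]
q=3: [-11, 8, -7, -11]
q=4: [-14, 7, -20, -14]
Optimal cycle mean attained by: cycle 0->2->3->0, total (-9) + 1 + (-3), length 3.
Answer: λ = -11/3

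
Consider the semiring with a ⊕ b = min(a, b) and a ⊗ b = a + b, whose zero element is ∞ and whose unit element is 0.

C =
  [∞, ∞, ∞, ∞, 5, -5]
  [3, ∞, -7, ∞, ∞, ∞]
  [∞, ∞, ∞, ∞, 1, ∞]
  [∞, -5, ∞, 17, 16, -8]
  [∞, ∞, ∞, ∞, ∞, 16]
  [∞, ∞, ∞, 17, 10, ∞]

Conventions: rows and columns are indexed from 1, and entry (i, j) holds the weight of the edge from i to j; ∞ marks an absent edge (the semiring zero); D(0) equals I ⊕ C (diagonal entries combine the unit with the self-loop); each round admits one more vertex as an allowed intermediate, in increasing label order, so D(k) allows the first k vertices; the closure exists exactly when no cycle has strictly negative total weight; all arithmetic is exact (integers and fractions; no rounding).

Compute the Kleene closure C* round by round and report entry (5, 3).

D(0):
  [0, ∞, ∞, ∞, 5, -5]
  [3, 0, -7, ∞, ∞, ∞]
  [∞, ∞, 0, ∞, 1, ∞]
  [∞, -5, ∞, 0, 16, -8]
  [∞, ∞, ∞, ∞, 0, 16]
  [∞, ∞, ∞, 17, 10, 0]
D(1):
  [0, ∞, ∞, ∞, 5, -5]
  [3, 0, -7, ∞, 8, -2]
  [∞, ∞, 0, ∞, 1, ∞]
  [∞, -5, ∞, 0, 16, -8]
  [∞, ∞, ∞, ∞, 0, 16]
  [∞, ∞, ∞, 17, 10, 0]
D(2):
  [0, ∞, ∞, ∞, 5, -5]
  [3, 0, -7, ∞, 8, -2]
  [∞, ∞, 0, ∞, 1, ∞]
  [-2, -5, -12, 0, 3, -8]
  [∞, ∞, ∞, ∞, 0, 16]
  [∞, ∞, ∞, 17, 10, 0]
D(3):
  [0, ∞, ∞, ∞, 5, -5]
  [3, 0, -7, ∞, -6, -2]
  [∞, ∞, 0, ∞, 1, ∞]
  [-2, -5, -12, 0, -11, -8]
  [∞, ∞, ∞, ∞, 0, 16]
  [∞, ∞, ∞, 17, 10, 0]
D(4):
  [0, ∞, ∞, ∞, 5, -5]
  [3, 0, -7, ∞, -6, -2]
  [∞, ∞, 0, ∞, 1, ∞]
  [-2, -5, -12, 0, -11, -8]
  [∞, ∞, ∞, ∞, 0, 16]
  [15, 12, 5, 17, 6, 0]
D(5):
  [0, ∞, ∞, ∞, 5, -5]
  [3, 0, -7, ∞, -6, -2]
  [∞, ∞, 0, ∞, 1, 17]
  [-2, -5, -12, 0, -11, -8]
  [∞, ∞, ∞, ∞, 0, 16]
  [15, 12, 5, 17, 6, 0]
D(6):
  [0, 7, 0, 12, 1, -5]
  [3, 0, -7, 15, -6, -2]
  [32, 29, 0, 34, 1, 17]
  [-2, -5, -12, 0, -11, -8]
  [31, 28, 21, 33, 0, 16]
  [15, 12, 5, 17, 6, 0]
Answer: C*[5][3] = 21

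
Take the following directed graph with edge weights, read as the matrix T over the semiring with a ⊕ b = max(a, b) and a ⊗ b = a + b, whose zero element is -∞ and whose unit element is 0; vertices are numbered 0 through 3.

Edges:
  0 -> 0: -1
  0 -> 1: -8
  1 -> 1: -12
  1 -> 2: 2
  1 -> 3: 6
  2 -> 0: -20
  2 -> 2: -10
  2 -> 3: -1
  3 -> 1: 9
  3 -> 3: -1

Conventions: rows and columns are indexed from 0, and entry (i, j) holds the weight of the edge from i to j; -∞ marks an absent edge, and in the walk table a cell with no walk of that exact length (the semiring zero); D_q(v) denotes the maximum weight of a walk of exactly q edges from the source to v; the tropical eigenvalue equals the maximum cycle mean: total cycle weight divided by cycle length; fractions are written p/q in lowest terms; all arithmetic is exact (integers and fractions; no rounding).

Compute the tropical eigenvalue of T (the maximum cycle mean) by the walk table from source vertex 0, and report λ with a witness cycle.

q=0: [0, -∞, -∞, -∞]
q=1: [-1, -8, -∞, -∞]
q=2: [-2, -9, -6, -2]
q=3: [-3, 7, -7, -3]
q=4: [-4, 6, 9, 13]
Optimal cycle mean attained by: cycle 1->3->1, total 6 + 9, length 2.
Answer: λ = 15/2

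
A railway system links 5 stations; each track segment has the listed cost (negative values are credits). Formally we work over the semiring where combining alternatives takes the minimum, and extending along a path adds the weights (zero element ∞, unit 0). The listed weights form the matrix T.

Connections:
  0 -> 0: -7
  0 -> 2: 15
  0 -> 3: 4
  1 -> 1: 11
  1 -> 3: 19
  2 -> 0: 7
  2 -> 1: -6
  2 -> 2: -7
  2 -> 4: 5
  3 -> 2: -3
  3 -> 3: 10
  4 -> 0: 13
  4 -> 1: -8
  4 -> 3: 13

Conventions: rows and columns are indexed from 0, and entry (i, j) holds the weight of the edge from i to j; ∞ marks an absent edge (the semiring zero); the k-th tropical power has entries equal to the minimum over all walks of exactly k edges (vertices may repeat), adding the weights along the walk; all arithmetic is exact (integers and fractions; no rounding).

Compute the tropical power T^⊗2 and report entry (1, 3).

T^⊗2:
  [-14, 9, 1, -3, 20]
  [∞, 22, 16, 29, ∞]
  [0, -13, -14, 11, -2]
  [4, -9, -10, 20, 2]
  [6, 3, 10, 11, ∞]
Key observation: the optimum is the walk 1->3->3, with weight 19 + 10 = 29.
Optimal value attained by: walk 1->3->3.
Answer: (T^⊗2)[1][3] = 29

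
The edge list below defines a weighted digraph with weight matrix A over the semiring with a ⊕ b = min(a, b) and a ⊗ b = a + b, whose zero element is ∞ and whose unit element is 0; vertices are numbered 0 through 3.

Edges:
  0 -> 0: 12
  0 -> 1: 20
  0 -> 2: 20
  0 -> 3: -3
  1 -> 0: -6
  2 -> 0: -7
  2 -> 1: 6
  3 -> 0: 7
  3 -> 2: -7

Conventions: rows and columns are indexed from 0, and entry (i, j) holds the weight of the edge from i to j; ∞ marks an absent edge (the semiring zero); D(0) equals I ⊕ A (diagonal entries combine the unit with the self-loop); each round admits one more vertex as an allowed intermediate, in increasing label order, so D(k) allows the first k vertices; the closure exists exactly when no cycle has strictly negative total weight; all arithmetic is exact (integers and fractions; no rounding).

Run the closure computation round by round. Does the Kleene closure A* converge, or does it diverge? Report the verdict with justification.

D(0):
  [0, 20, 20, -3]
  [-6, 0, ∞, ∞]
  [-7, 6, 0, ∞]
  [7, ∞, -7, 0]
D(1):
  [0, 20, 20, -3]
  [-6, 0, 14, -9]
  [-7, 6, 0, -10]
  [7, 27, -7, 0]
D(2):
  [0, 20, 20, -3]
  [-6, 0, 14, -9]
  [-7, 6, 0, -10]
  [7, 27, -7, 0]
Detection: at round 3, diagonal entry (3, 3) turns strictly negative.
Key observation: the cycle 3->2->0->3 has total weight (-7) + (-7) + (-3), which is strictly negative.
Answer: DIVERGES — negative cycle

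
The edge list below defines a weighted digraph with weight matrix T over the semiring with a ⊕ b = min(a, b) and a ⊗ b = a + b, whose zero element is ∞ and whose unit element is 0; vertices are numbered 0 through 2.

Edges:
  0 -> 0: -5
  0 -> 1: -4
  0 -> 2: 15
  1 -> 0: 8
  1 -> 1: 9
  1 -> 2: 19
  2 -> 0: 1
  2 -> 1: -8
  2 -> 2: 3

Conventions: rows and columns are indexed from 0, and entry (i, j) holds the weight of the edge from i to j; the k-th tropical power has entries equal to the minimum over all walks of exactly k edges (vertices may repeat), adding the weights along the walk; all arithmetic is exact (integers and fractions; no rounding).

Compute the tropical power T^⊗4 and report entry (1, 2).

T^⊗2:
  [-10, -9, 10]
  [3, 4, 22]
  [-4, -5, 6]
T^⊗3:
  [-15, -14, 5]
  [-2, -1, 18]
  [-9, -8, 9]
T^⊗4:
  [-20, -19, 0]
  [-7, -6, 13]
  [-14, -13, 6]
Key observation: the optimum is the walk 1->0->0->0->2, with weight 8 + (-5) + (-5) + 15 = 13.
Optimal value attained by: walk 1->0->0->0->2.
Answer: (T^⊗4)[1][2] = 13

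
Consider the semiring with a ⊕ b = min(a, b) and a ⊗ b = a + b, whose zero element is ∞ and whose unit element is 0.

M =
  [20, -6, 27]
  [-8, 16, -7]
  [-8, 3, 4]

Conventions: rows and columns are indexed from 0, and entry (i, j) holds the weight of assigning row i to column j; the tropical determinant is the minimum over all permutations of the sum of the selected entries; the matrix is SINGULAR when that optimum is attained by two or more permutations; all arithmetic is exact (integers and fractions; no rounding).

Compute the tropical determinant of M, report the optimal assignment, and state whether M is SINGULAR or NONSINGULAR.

σ = (0, 1, 2): 20 + 16 + 4 = 40
σ = (0, 2, 1): 20 + (-7) + 3 = 16
σ = (1, 0, 2): (-6) + (-8) + 4 = -10
σ = (1, 2, 0): (-6) + (-7) + (-8) = -21
σ = (2, 0, 1): 27 + (-8) + 3 = 22
σ = (2, 1, 0): 27 + 16 + (-8) = 35
Optimal value attained by: σ = (1, 2, 0).
Answer: det⊕(M) = -21; verdict: NONSINGULAR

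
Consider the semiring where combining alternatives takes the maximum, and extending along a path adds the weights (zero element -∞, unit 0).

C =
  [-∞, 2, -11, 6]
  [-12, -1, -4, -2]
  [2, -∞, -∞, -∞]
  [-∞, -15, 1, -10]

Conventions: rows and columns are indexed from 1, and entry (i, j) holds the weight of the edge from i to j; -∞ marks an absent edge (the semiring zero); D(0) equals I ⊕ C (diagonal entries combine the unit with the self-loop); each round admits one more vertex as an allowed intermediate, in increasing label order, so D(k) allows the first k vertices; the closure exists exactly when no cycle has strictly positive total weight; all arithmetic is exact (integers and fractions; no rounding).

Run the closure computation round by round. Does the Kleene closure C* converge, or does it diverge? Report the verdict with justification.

D(0):
  [0, 2, -11, 6]
  [-12, 0, -4, -2]
  [2, -∞, 0, -∞]
  [-∞, -15, 1, 0]
D(1):
  [0, 2, -11, 6]
  [-12, 0, -4, -2]
  [2, 4, 0, 8]
  [-∞, -15, 1, 0]
D(2):
  [0, 2, -2, 6]
  [-12, 0, -4, -2]
  [2, 4, 0, 8]
  [-27, -15, 1, 0]
Detection: at round 3, diagonal entry (4, 4) turns strictly positive.
Key observation: the cycle 4->3->1->2->4 has total weight 1 + 2 + 2 + (-2), which is strictly positive.
Answer: DIVERGES — positive cycle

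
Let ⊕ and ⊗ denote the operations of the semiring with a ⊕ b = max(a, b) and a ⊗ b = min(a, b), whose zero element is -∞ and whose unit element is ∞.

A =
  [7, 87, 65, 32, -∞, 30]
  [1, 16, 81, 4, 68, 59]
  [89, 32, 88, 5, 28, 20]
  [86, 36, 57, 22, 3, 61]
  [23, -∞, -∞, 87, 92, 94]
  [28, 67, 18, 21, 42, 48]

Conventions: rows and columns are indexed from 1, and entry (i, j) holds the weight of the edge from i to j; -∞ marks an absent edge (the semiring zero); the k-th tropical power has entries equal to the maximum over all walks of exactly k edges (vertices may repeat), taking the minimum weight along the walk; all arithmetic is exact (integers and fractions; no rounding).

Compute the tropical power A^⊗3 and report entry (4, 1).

A^⊗2:
  [65, 32, 81, 22, 68, 59]
  [81, 59, 81, 68, 68, 68]
  [88, 87, 88, 32, 32, 32]
  [57, 86, 65, 32, 42, 48]
  [86, 67, 57, 87, 92, 92]
  [28, 48, 67, 42, 67, 59]
A^⊗3:
  [81, 65, 81, 68, 68, 68]
  [81, 81, 81, 68, 68, 68]
  [88, 87, 88, 32, 68, 59]
  [65, 57, 81, 42, 68, 59]
  [86, 86, 67, 87, 92, 92]
  [67, 59, 67, 67, 67, 67]
Key observation: the optimum is the walk 4->1->3->1, with weight 86 min 65 min 89 = 65.
Optimal value attained by: walk 4->1->3->1.
Answer: (A^⊗3)[4][1] = 65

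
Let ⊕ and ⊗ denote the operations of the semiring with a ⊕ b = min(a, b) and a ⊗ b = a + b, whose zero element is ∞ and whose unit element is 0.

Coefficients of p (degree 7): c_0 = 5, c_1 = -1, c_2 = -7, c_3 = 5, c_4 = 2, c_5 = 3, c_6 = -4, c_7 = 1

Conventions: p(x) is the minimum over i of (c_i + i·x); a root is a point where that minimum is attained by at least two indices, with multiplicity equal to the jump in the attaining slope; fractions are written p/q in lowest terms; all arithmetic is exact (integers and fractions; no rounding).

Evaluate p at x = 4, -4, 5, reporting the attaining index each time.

p(4) = min(5+0·4=5, -1+1·4=3, -7+2·4=1, 5+3·4=17, 2+4·4=18, 3+5·4=23, -4+6·4=20, 1+7·4=29) = 1 (attained by i=2)
p(-4) = min(5+0·(-4)=5, -1+1·(-4)=-5, -7+2·(-4)=-15, 5+3·(-4)=-7, 2+4·(-4)=-14, 3+5·(-4)=-17, -4+6·(-4)=-28, 1+7·(-4)=-27) = -28 (attained by i=6)
p(5) = min(5+0·5=5, -1+1·5=4, -7+2·5=3, 5+3·5=20, 2+4·5=22, 3+5·5=28, -4+6·5=26, 1+7·5=36) = 3 (attained by i=2)
Answer: p(4) = 1; p(-4) = -28; p(5) = 3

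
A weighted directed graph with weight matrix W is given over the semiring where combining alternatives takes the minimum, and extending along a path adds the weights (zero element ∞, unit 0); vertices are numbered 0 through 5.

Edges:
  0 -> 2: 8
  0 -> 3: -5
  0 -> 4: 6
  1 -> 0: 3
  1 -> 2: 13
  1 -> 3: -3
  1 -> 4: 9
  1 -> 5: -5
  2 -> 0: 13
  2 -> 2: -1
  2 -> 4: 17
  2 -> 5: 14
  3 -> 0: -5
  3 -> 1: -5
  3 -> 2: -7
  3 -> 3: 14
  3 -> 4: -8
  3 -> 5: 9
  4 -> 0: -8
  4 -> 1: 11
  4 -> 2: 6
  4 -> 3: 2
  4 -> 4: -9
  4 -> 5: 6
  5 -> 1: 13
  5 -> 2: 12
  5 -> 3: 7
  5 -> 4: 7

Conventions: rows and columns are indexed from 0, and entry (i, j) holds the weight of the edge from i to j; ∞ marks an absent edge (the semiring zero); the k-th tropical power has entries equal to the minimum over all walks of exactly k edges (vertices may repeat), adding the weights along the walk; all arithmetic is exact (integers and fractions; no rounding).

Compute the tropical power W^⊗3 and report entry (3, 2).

W^⊗2:
  [-10, -10, -12, 8, -13, 4]
  [-8, -8, -10, -2, -11, 6]
  [9, 27, -2, 8, 8, 13]
  [-16, 3, -8, -10, -17, -10]
  [-17, -3, -5, -13, -18, -3]
  [-1, 2, 0, 9, -2, 8]
W^⊗3:
  [-21, -2, -13, -15, -22, -15]
  [-19, -7, -11, -13, -20, -13]
  [0, 3, -3, 4, -1, 12]
  [-25, -15, -17, -21, -26, -11]
  [-26, -18, -20, -22, -27, -12]
  [-10, 4, -1, -6, -11, -3]
Key observation: the optimum is the walk 3->0->3->2, with weight (-5) + (-5) + (-7) = -17.
Optimal value attained by: walk 3->0->3->2.
Answer: (W^⊗3)[3][2] = -17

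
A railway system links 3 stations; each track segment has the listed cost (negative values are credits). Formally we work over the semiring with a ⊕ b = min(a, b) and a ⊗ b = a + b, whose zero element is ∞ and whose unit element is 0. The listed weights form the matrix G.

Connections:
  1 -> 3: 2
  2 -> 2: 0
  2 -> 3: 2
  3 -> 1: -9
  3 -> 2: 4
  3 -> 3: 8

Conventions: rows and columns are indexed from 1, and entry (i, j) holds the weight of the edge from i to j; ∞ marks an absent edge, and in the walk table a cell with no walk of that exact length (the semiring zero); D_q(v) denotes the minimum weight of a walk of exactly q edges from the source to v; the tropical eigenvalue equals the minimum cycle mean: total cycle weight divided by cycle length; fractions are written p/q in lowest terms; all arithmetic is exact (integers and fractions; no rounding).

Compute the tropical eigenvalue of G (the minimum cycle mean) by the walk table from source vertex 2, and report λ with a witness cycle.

q=0: [∞, 0, ∞]
q=1: [∞, 0, 2]
q=2: [-7, 0, 2]
q=3: [-7, 0, -5]
Optimal cycle mean attained by: cycle 1->3->1, total 2 + (-9), length 2.
Answer: λ = -7/2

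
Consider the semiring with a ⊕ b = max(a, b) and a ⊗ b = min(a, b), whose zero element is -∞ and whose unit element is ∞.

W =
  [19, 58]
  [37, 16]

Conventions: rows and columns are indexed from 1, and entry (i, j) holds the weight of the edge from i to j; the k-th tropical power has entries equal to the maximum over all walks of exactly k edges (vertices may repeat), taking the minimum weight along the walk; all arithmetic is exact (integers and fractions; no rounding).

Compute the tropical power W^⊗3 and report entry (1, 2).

W^⊗2:
  [37, 19]
  [19, 37]
W^⊗3:
  [19, 37]
  [37, 19]
Key observation: the optimum is the walk 1->2->1->2, with weight 58 min 37 min 58 = 37.
Optimal value attained by: walk 1->2->1->2.
Answer: (W^⊗3)[1][2] = 37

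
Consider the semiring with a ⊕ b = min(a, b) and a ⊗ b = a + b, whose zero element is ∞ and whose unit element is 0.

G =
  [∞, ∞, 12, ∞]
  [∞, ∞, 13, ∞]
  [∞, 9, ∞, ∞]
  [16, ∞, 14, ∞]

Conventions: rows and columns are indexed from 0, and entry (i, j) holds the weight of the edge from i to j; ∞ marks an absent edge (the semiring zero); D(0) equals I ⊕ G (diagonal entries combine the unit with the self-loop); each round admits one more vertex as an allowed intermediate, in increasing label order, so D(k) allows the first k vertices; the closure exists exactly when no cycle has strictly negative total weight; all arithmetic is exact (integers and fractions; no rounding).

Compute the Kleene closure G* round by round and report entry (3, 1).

D(0):
  [0, ∞, 12, ∞]
  [∞, 0, 13, ∞]
  [∞, 9, 0, ∞]
  [16, ∞, 14, 0]
D(1):
  [0, ∞, 12, ∞]
  [∞, 0, 13, ∞]
  [∞, 9, 0, ∞]
  [16, ∞, 14, 0]
D(2):
  [0, ∞, 12, ∞]
  [∞, 0, 13, ∞]
  [∞, 9, 0, ∞]
  [16, ∞, 14, 0]
D(3):
  [0, 21, 12, ∞]
  [∞, 0, 13, ∞]
  [∞, 9, 0, ∞]
  [16, 23, 14, 0]
D(4):
  [0, 21, 12, ∞]
  [∞, 0, 13, ∞]
  [∞, 9, 0, ∞]
  [16, 23, 14, 0]
Answer: G*[3][1] = 23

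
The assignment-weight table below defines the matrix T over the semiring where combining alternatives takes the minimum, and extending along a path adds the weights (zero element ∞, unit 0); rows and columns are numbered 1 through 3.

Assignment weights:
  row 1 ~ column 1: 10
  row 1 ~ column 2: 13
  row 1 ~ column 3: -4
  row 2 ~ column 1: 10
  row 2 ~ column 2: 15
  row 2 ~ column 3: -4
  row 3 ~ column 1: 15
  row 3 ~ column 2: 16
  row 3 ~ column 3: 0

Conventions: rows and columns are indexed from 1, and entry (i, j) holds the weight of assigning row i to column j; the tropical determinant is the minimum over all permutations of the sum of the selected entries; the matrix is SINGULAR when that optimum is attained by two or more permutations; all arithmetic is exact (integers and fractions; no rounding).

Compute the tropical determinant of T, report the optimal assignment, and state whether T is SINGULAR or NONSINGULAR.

σ = (1, 2, 3): 10 + 15 + 0 = 25
σ = (1, 3, 2): 10 + (-4) + 16 = 22
σ = (2, 1, 3): 13 + 10 + 0 = 23
σ = (2, 3, 1): 13 + (-4) + 15 = 24
σ = (3, 1, 2): (-4) + 10 + 16 = 22
σ = (3, 2, 1): (-4) + 15 + 15 = 26
Optimal value attained by: σ = (1, 3, 2).
Answer: det⊕(T) = 22; verdict: SINGULAR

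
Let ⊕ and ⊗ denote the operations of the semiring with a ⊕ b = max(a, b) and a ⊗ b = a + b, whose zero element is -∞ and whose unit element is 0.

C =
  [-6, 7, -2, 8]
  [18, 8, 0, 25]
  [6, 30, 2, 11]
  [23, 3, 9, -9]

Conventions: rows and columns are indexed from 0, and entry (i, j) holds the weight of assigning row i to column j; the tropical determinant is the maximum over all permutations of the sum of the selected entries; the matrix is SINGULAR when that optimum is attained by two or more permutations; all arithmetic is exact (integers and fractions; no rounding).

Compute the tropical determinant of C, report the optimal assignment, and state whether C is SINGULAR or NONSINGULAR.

σ = (0, 1, 2, 3): (-6) + 8 + 2 + (-9) = -5
σ = (0, 1, 3, 2): (-6) + 8 + 11 + 9 = 22
σ = (0, 2, 1, 3): (-6) + 0 + 30 + (-9) = 15
σ = (0, 2, 3, 1): (-6) + 0 + 11 + 3 = 8
σ = (0, 3, 1, 2): (-6) + 25 + 30 + 9 = 58
σ = (0, 3, 2, 1): (-6) + 25 + 2 + 3 = 24
σ = (1, 0, 2, 3): 7 + 18 + 2 + (-9) = 18
σ = (1, 0, 3, 2): 7 + 18 + 11 + 9 = 45
σ = (1, 2, 0, 3): 7 + 0 + 6 + (-9) = 4
σ = (1, 2, 3, 0): 7 + 0 + 11 + 23 = 41
σ = (1, 3, 0, 2): 7 + 25 + 6 + 9 = 47
σ = (1, 3, 2, 0): 7 + 25 + 2 + 23 = 57
σ = (2, 0, 1, 3): (-2) + 18 + 30 + (-9) = 37
σ = (2, 0, 3, 1): (-2) + 18 + 11 + 3 = 30
σ = (2, 1, 0, 3): (-2) + 8 + 6 + (-9) = 3
σ = (2, 1, 3, 0): (-2) + 8 + 11 + 23 = 40
σ = (2, 3, 0, 1): (-2) + 25 + 6 + 3 = 32
σ = (2, 3, 1, 0): (-2) + 25 + 30 + 23 = 76
σ = (3, 0, 1, 2): 8 + 18 + 30 + 9 = 65
σ = (3, 0, 2, 1): 8 + 18 + 2 + 3 = 31
σ = (3, 1, 0, 2): 8 + 8 + 6 + 9 = 31
σ = (3, 1, 2, 0): 8 + 8 + 2 + 23 = 41
σ = (3, 2, 0, 1): 8 + 0 + 6 + 3 = 17
σ = (3, 2, 1, 0): 8 + 0 + 30 + 23 = 61
Optimal value attained by: σ = (2, 3, 1, 0).
Answer: det⊕(C) = 76; verdict: NONSINGULAR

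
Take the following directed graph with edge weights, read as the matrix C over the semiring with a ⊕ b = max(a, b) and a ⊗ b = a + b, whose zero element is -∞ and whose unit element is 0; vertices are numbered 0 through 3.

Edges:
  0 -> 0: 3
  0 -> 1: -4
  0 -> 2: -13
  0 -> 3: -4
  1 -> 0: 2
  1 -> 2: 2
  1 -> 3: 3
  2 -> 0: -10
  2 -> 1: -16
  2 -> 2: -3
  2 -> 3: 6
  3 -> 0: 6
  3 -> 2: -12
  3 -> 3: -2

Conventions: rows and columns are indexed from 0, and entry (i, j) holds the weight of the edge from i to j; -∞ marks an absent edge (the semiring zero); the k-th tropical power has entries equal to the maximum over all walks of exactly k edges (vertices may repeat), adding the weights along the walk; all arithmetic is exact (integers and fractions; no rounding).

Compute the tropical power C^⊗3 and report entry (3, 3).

C^⊗2:
  [6, -1, -2, -1]
  [9, -2, -1, 8]
  [12, -14, -6, 4]
  [9, 2, -7, 2]
C^⊗3:
  [9, 2, 1, 4]
  [14, 5, 0, 6]
  [15, 8, -1, 8]
  [12, 5, 4, 5]
Key observation: the optimum is the walk 3->0->0->3, with weight 6 + 3 + (-4) = 5.
Optimal value attained by: walk 3->0->0->3.
Answer: (C^⊗3)[3][3] = 5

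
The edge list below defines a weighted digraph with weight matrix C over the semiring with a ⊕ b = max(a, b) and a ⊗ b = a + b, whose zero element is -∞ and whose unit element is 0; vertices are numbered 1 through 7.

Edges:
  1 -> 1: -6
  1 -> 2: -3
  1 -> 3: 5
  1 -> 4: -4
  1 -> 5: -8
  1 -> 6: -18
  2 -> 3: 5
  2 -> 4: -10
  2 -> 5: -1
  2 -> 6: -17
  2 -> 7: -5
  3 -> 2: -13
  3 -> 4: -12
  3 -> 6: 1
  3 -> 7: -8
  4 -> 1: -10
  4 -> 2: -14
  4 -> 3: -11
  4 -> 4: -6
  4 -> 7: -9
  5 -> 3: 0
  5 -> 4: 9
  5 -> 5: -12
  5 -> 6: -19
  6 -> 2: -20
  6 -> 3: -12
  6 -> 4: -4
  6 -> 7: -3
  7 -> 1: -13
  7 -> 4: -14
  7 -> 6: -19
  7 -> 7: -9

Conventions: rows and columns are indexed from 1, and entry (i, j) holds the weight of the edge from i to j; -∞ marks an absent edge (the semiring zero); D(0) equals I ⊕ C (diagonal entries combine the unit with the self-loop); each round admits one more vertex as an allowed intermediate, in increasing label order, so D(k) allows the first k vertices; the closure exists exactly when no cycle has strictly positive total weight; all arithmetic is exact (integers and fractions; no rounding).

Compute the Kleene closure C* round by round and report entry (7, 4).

D(0):
  [0, -3, 5, -4, -8, -18, -∞]
  [-∞, 0, 5, -10, -1, -17, -5]
  [-∞, -13, 0, -12, -∞, 1, -8]
  [-10, -14, -11, 0, -∞, -∞, -9]
  [-∞, -∞, 0, 9, 0, -19, -∞]
  [-∞, -20, -12, -4, -∞, 0, -3]
  [-13, -∞, -∞, -14, -∞, -19, 0]
D(1):
  [0, -3, 5, -4, -8, -18, -∞]
  [-∞, 0, 5, -10, -1, -17, -5]
  [-∞, -13, 0, -12, -∞, 1, -8]
  [-10, -13, -5, 0, -18, -28, -9]
  [-∞, -∞, 0, 9, 0, -19, -∞]
  [-∞, -20, -12, -4, -∞, 0, -3]
  [-13, -16, -8, -14, -21, -19, 0]
D(2):
  [0, -3, 5, -4, -4, -18, -8]
  [-∞, 0, 5, -10, -1, -17, -5]
  [-∞, -13, 0, -12, -14, 1, -8]
  [-10, -13, -5, 0, -14, -28, -9]
  [-∞, -∞, 0, 9, 0, -19, -∞]
  [-∞, -20, -12, -4, -21, 0, -3]
  [-13, -16, -8, -14, -17, -19, 0]
D(3):
  [0, -3, 5, -4, -4, 6, -3]
  [-∞, 0, 5, -7, -1, 6, -3]
  [-∞, -13, 0, -12, -14, 1, -8]
  [-10, -13, -5, 0, -14, -4, -9]
  [-∞, -13, 0, 9, 0, 1, -8]
  [-∞, -20, -12, -4, -21, 0, -3]
  [-13, -16, -8, -14, -17, -7, 0]
D(4):
  [0, -3, 5, -4, -4, 6, -3]
  [-17, 0, 5, -7, -1, 6, -3]
  [-22, -13, 0, -12, -14, 1, -8]
  [-10, -13, -5, 0, -14, -4, -9]
  [-1, -4, 4, 9, 0, 5, 0]
  [-14, -17, -9, -4, -18, 0, -3]
  [-13, -16, -8, -14, -17, -7, 0]
D(5):
  [0, -3, 5, 5, -4, 6, -3]
  [-2, 0, 5, 8, -1, 6, -1]
  [-15, -13, 0, -5, -14, 1, -8]
  [-10, -13, -5, 0, -14, -4, -9]
  [-1, -4, 4, 9, 0, 5, 0]
  [-14, -17, -9, -4, -18, 0, -3]
  [-13, -16, -8, -8, -17, -7, 0]
D(6):
  [0, -3, 5, 5, -4, 6, 3]
  [-2, 0, 5, 8, -1, 6, 3]
  [-13, -13, 0, -3, -14, 1, -2]
  [-10, -13, -5, 0, -14, -4, -7]
  [-1, -4, 4, 9, 0, 5, 2]
  [-14, -17, -9, -4, -18, 0, -3]
  [-13, -16, -8, -8, -17, -7, 0]
D(7):
  [0, -3, 5, 5, -4, 6, 3]
  [-2, 0, 5, 8, -1, 6, 3]
  [-13, -13, 0, -3, -14, 1, -2]
  [-10, -13, -5, 0, -14, -4, -7]
  [-1, -4, 4, 9, 0, 5, 2]
  [-14, -17, -9, -4, -18, 0, -3]
  [-13, -16, -8, -8, -17, -7, 0]
Answer: C*[7][4] = -8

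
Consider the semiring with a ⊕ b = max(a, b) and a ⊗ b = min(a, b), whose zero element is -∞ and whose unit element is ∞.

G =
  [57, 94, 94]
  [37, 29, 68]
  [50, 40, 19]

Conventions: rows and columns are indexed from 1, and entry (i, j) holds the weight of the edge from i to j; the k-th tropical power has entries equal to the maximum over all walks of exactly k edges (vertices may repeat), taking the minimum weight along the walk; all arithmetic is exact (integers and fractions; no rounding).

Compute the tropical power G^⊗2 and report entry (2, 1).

G^⊗2:
  [57, 57, 68]
  [50, 40, 37]
  [50, 50, 50]
Key observation: the optimum is the walk 2->3->1, with weight 68 min 50 = 50.
Optimal value attained by: walk 2->3->1.
Answer: (G^⊗2)[2][1] = 50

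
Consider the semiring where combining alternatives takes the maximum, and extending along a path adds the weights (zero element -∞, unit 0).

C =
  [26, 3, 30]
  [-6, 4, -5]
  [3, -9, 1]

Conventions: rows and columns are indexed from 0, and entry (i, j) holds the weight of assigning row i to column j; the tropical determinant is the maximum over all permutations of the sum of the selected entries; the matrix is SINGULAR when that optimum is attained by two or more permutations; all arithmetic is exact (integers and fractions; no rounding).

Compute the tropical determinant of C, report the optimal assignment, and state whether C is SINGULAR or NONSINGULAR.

σ = (0, 1, 2): 26 + 4 + 1 = 31
σ = (0, 2, 1): 26 + (-5) + (-9) = 12
σ = (1, 0, 2): 3 + (-6) + 1 = -2
σ = (1, 2, 0): 3 + (-5) + 3 = 1
σ = (2, 0, 1): 30 + (-6) + (-9) = 15
σ = (2, 1, 0): 30 + 4 + 3 = 37
Optimal value attained by: σ = (2, 1, 0).
Answer: det⊕(C) = 37; verdict: NONSINGULAR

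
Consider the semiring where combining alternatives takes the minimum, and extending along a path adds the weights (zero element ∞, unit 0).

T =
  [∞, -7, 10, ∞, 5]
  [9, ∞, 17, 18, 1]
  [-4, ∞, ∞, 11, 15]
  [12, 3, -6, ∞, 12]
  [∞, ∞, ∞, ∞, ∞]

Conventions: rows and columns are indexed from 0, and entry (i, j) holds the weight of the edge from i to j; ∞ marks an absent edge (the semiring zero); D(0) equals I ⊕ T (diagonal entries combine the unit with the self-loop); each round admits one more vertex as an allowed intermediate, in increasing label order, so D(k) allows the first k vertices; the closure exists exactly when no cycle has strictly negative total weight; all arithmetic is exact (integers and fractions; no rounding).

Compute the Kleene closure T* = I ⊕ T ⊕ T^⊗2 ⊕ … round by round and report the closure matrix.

D(0):
  [0, -7, 10, ∞, 5]
  [9, 0, 17, 18, 1]
  [-4, ∞, 0, 11, 15]
  [12, 3, -6, 0, 12]
  [∞, ∞, ∞, ∞, 0]
D(1):
  [0, -7, 10, ∞, 5]
  [9, 0, 17, 18, 1]
  [-4, -11, 0, 11, 1]
  [12, 3, -6, 0, 12]
  [∞, ∞, ∞, ∞, 0]
D(2):
  [0, -7, 10, 11, -6]
  [9, 0, 17, 18, 1]
  [-4, -11, 0, 7, -10]
  [12, 3, -6, 0, 4]
  [∞, ∞, ∞, ∞, 0]
D(3):
  [0, -7, 10, 11, -6]
  [9, 0, 17, 18, 1]
  [-4, -11, 0, 7, -10]
  [-10, -17, -6, 0, -16]
  [∞, ∞, ∞, ∞, 0]
D(4):
  [0, -7, 5, 11, -6]
  [8, 0, 12, 18, 1]
  [-4, -11, 0, 7, -10]
  [-10, -17, -6, 0, -16]
  [∞, ∞, ∞, ∞, 0]
D(5):
  [0, -7, 5, 11, -6]
  [8, 0, 12, 18, 1]
  [-4, -11, 0, 7, -10]
  [-10, -17, -6, 0, -16]
  [∞, ∞, ∞, ∞, 0]
Answer: T* = [[0, -7, 5, 11, -6], [8, 0, 12, 18, 1], [-4, -11, 0, 7, -10], [-10, -17, -6, 0, -16], [∞, ∞, ∞, ∞, 0]]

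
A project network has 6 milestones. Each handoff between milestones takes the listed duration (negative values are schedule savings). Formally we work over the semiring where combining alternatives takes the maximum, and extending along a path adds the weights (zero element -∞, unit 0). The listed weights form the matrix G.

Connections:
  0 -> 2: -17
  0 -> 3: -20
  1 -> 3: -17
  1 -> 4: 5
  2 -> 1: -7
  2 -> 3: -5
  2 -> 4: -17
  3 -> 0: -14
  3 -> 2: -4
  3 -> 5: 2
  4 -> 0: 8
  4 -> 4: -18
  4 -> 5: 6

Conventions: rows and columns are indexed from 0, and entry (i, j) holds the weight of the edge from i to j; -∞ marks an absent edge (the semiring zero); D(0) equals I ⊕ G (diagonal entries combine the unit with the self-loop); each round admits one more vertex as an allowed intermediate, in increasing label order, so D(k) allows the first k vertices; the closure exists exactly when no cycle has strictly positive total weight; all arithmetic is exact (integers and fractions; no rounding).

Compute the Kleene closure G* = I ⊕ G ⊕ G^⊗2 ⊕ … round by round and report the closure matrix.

D(0):
  [0, -∞, -17, -20, -∞, -∞]
  [-∞, 0, -∞, -17, 5, -∞]
  [-∞, -7, 0, -5, -17, -∞]
  [-14, -∞, -4, 0, -∞, 2]
  [8, -∞, -∞, -∞, 0, 6]
  [-∞, -∞, -∞, -∞, -∞, 0]
D(1):
  [0, -∞, -17, -20, -∞, -∞]
  [-∞, 0, -∞, -17, 5, -∞]
  [-∞, -7, 0, -5, -17, -∞]
  [-14, -∞, -4, 0, -∞, 2]
  [8, -∞, -9, -12, 0, 6]
  [-∞, -∞, -∞, -∞, -∞, 0]
D(2):
  [0, -∞, -17, -20, -∞, -∞]
  [-∞, 0, -∞, -17, 5, -∞]
  [-∞, -7, 0, -5, -2, -∞]
  [-14, -∞, -4, 0, -∞, 2]
  [8, -∞, -9, -12, 0, 6]
  [-∞, -∞, -∞, -∞, -∞, 0]
D(3):
  [0, -24, -17, -20, -19, -∞]
  [-∞, 0, -∞, -17, 5, -∞]
  [-∞, -7, 0, -5, -2, -∞]
  [-14, -11, -4, 0, -6, 2]
  [8, -16, -9, -12, 0, 6]
  [-∞, -∞, -∞, -∞, -∞, 0]
D(4):
  [0, -24, -17, -20, -19, -18]
  [-31, 0, -21, -17, 5, -15]
  [-19, -7, 0, -5, -2, -3]
  [-14, -11, -4, 0, -6, 2]
  [8, -16, -9, -12, 0, 6]
  [-∞, -∞, -∞, -∞, -∞, 0]
D(5):
  [0, -24, -17, -20, -19, -13]
  [13, 0, -4, -7, 5, 11]
  [6, -7, 0, -5, -2, 4]
  [2, -11, -4, 0, -6, 2]
  [8, -16, -9, -12, 0, 6]
  [-∞, -∞, -∞, -∞, -∞, 0]
D(6):
  [0, -24, -17, -20, -19, -13]
  [13, 0, -4, -7, 5, 11]
  [6, -7, 0, -5, -2, 4]
  [2, -11, -4, 0, -6, 2]
  [8, -16, -9, -12, 0, 6]
  [-∞, -∞, -∞, -∞, -∞, 0]
Answer: G* = [[0, -24, -17, -20, -19, -13], [13, 0, -4, -7, 5, 11], [6, -7, 0, -5, -2, 4], [2, -11, -4, 0, -6, 2], [8, -16, -9, -12, 0, 6], [-∞, -∞, -∞, -∞, -∞, 0]]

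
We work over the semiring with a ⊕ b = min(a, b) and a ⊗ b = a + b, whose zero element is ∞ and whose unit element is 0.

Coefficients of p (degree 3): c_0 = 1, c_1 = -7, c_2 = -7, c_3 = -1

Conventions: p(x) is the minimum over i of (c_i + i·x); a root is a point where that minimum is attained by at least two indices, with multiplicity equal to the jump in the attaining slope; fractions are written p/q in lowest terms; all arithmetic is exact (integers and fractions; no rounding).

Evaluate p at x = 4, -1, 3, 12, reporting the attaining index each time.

p(4) = min(1+0·4=1, -7+1·4=-3, -7+2·4=1, -1+3·4=11) = -3 (attained by i=1)
p(-1) = min(1+0·(-1)=1, -7+1·(-1)=-8, -7+2·(-1)=-9, -1+3·(-1)=-4) = -9 (attained by i=2)
p(3) = min(1+0·3=1, -7+1·3=-4, -7+2·3=-1, -1+3·3=8) = -4 (attained by i=1)
p(12) = min(1+0·12=1, -7+1·12=5, -7+2·12=17, -1+3·12=35) = 1 (attained by i=0)
Answer: p(4) = -3; p(-1) = -9; p(3) = -4; p(12) = 1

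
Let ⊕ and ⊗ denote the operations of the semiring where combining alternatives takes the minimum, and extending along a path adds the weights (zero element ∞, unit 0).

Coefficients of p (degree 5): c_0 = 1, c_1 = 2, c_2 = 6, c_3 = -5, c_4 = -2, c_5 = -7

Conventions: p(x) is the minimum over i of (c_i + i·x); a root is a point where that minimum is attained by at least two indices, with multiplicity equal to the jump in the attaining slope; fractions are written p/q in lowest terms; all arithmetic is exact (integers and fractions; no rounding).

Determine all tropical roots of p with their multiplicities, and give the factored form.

hull edge (i=0, c=1) to (i=3, c=-5): slope -2, span 3
hull edge (i=3, c=-5) to (i=5, c=-7): slope -1, span 2
Factored form: p(x) = -7 ⊗ (x ⊕ 1) ⊗ (x ⊕ 1) ⊗ (x ⊕ 2) ⊗ (x ⊕ 2) ⊗ (x ⊕ 2)
Answer: roots = 1 (mult 2), 2 (mult 3)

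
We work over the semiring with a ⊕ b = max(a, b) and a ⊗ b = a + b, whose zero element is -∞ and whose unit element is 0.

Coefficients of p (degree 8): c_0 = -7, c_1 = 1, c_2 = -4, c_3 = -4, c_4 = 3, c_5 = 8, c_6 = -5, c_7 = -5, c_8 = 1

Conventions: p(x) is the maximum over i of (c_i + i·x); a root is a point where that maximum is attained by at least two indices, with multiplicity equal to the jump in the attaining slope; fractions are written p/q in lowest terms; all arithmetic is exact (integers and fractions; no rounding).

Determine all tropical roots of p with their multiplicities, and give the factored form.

hull edge (i=0, c=-7) to (i=1, c=1): slope 8, span 1
hull edge (i=1, c=1) to (i=5, c=8): slope 7/4, span 4
hull edge (i=5, c=8) to (i=8, c=1): slope -7/3, span 3
Factored form: p(x) = 1 ⊗ (x ⊕ (-8)) ⊗ (x ⊕ (-7/4)) ⊗ (x ⊕ (-7/4)) ⊗ (x ⊕ (-7/4)) ⊗ (x ⊕ (-7/4)) ⊗ (x ⊕ 7/3) ⊗ (x ⊕ 7/3) ⊗ (x ⊕ 7/3)
Answer: roots = -8 (mult 1), -7/4 (mult 4), 7/3 (mult 3)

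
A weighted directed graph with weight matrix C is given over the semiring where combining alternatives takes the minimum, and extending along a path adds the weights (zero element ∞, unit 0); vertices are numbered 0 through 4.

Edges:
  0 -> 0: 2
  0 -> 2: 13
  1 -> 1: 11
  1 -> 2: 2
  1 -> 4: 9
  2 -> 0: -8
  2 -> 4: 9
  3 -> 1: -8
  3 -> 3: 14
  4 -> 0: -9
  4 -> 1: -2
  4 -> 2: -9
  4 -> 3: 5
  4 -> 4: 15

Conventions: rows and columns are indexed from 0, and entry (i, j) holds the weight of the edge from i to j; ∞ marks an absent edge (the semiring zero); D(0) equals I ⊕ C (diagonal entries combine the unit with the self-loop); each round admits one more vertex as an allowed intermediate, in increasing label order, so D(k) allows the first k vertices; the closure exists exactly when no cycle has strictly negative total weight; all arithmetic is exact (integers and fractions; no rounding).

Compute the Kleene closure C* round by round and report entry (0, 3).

D(0):
  [0, ∞, 13, ∞, ∞]
  [∞, 0, 2, ∞, 9]
  [-8, ∞, 0, ∞, 9]
  [∞, -8, ∞, 0, ∞]
  [-9, -2, -9, 5, 0]
D(1):
  [0, ∞, 13, ∞, ∞]
  [∞, 0, 2, ∞, 9]
  [-8, ∞, 0, ∞, 9]
  [∞, -8, ∞, 0, ∞]
  [-9, -2, -9, 5, 0]
D(2):
  [0, ∞, 13, ∞, ∞]
  [∞, 0, 2, ∞, 9]
  [-8, ∞, 0, ∞, 9]
  [∞, -8, -6, 0, 1]
  [-9, -2, -9, 5, 0]
D(3):
  [0, ∞, 13, ∞, 22]
  [-6, 0, 2, ∞, 9]
  [-8, ∞, 0, ∞, 9]
  [-14, -8, -6, 0, 1]
  [-17, -2, -9, 5, 0]
D(4):
  [0, ∞, 13, ∞, 22]
  [-6, 0, 2, ∞, 9]
  [-8, ∞, 0, ∞, 9]
  [-14, -8, -6, 0, 1]
  [-17, -3, -9, 5, 0]
D(5):
  [0, 19, 13, 27, 22]
  [-8, 0, 0, 14, 9]
  [-8, 6, 0, 14, 9]
  [-16, -8, -8, 0, 1]
  [-17, -3, -9, 5, 0]
Answer: C*[0][3] = 27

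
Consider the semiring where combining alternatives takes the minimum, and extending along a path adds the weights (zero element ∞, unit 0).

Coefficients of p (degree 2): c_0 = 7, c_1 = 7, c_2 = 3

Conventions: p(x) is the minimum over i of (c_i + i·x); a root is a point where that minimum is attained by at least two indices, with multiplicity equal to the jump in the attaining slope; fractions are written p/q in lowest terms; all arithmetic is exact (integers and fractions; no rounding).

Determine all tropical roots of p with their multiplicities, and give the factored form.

hull edge (i=0, c=7) to (i=2, c=3): slope -2, span 2
Factored form: p(x) = 3 ⊗ (x ⊕ 2) ⊗ (x ⊕ 2)
Answer: roots = 2 (mult 2)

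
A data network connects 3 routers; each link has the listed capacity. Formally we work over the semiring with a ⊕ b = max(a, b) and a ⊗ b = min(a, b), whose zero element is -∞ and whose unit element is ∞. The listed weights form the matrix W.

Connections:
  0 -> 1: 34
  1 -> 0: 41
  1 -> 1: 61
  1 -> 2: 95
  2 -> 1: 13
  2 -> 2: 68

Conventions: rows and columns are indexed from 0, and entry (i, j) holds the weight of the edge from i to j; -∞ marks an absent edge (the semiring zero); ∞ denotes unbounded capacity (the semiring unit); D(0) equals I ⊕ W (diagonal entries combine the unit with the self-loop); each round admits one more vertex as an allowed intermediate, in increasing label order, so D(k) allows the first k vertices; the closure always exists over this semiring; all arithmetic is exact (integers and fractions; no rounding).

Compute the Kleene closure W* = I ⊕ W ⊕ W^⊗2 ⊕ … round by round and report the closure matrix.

D(0):
  [∞, 34, -∞]
  [41, ∞, 95]
  [-∞, 13, ∞]
D(1):
  [∞, 34, -∞]
  [41, ∞, 95]
  [-∞, 13, ∞]
D(2):
  [∞, 34, 34]
  [41, ∞, 95]
  [13, 13, ∞]
D(3):
  [∞, 34, 34]
  [41, ∞, 95]
  [13, 13, ∞]
Answer: W* = [[∞, 34, 34], [41, ∞, 95], [13, 13, ∞]]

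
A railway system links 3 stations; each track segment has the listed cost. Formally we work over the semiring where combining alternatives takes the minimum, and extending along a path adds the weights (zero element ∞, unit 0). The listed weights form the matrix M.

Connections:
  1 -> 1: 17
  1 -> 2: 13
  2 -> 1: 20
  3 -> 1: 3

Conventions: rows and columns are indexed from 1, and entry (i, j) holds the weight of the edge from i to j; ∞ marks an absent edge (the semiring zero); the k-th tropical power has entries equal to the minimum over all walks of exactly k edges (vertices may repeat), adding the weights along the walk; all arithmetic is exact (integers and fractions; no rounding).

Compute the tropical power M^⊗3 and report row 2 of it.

M^⊗2:
  [33, 30, ∞]
  [37, 33, ∞]
  [20, 16, ∞]
M^⊗3:
  [50, 46, ∞]
  [53, 50, ∞]
  [36, 33, ∞]
Answer: row 2 of M^⊗3 = [53, 50, ∞]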